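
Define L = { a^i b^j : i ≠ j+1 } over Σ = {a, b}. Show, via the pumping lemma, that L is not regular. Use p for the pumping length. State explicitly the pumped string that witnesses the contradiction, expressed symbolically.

Toward a contradiction, assume L is regular with pumping length p.
Choose w = a^p b^{p+p!-1}. Since p ≠ (p+p!-1)+1 = p+p!, w ∈ L; and |w| ≥ p.
Write w = xyz as guaranteed by the lemma, with |xy| ≤ p and |y| > 0.
Since the first p symbols of w are all a's and |xy| ≤ p, y lies entirely in the leading a-block: y = a^k for some k with 1 ≤ k ≤ p.
Since 1 ≤ k ≤ p, k divides p!; set t = 1 + p!/k. Then xy^t z has p + (p!/k)·k = p + p! copies of a. Now the a-count is p+p! and (b-count)+1 = (p+p!-1)+1 = p+p!, so i ≠ j+1 fails. So xy^t z = a^{p+p!} b^{p+p!-1} ∉ L.
This is a contradiction; hence L is not regular.

a^{p+p!} b^{p+p!-1}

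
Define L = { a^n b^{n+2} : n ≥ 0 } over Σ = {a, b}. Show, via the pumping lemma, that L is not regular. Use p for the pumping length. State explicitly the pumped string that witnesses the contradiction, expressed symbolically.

Assume L is regular; let p be its pumping constant.
Let w = a^p b^{p+2} ∈ L; note |w| = 2p+2 ≥ p.
By the pumping lemma, w = xyz with |xy| ≤ p and y is nonempty.
The first p characters of w are a's, so xy (and hence y) consists only of a's. Write y = a^k, 1 ≤ k ≤ p.
Pump with i = 2: xy^2z = a^{p+k} b^{p+2}. For this to lie in L we would need p+2 = (p+k)+2, which forces k = 0. But k ≥ 1, so xy^2z ∉ L.
This contradicts the pumping lemma, so L is not regular.

a^{p+k} b^{p+2}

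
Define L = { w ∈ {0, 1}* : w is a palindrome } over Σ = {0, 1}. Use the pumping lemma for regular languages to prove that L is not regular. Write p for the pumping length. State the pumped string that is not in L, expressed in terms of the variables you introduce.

Assume L is regular; let p be its pumping constant.
Take w = 0^p 1 0^p, a palindrome of length 2p+1 ≥ p.
Write w = xyz as guaranteed by the lemma, with |xy| ≤ p and y is nonempty.
The first p characters of w are 0's, so xy (and hence y) consists only of 0's. Write y = 0^k, 1 ≤ k ≤ p.
Pump with i = 2: xy^2z = 0^{p+k} 1 0^p. Its reverse is 0^p 1 0^{p+k}, which differs from xy^2z since k ≥ 1. So xy^2z is not a palindrome and xy^2z ∉ L.
This contradicts the pumping lemma, so L is not regular.

0^{p+k} 1 0^p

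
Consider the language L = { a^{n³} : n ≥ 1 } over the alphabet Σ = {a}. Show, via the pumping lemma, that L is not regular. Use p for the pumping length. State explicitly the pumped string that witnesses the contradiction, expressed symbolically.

a^{p³+k}

Assume L is regular; let p be its pumping constant.
Take w = a^{p³} ∈ L with |w| = p³ ≥ p.
By the pumping lemma, w = xyz with |xy| ≤ p and y is nonempty.
Then y = a^k for some k with 1 ≤ k ≤ p.
Pump with i = 2: xy^2z = a^{p³+k}. Since 1 ≤ k ≤ p, p³ < p³+k ≤ p³+p < p³+3p²+3p+1 = (p+1)³, so p³+k is not a perfect cube. So xy^2z ∉ L.
Contradiction. Therefore L is not regular.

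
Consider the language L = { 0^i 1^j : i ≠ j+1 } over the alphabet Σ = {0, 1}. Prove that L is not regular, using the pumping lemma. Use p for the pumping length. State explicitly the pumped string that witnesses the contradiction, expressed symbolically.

0^{p+p!} 1^{p+p!-1}

Assume L is regular; let p be its pumping constant.
Choose w = 0^p 1^{p+p!-1}. Since p ≠ (p+p!-1)+1 = p+p!, w ∈ L; and |w| ≥ p.
By the pumping lemma, w = xyz with |xy| ≤ p and y is nonempty.
The first p characters of w are 0's, so xy (and hence y) consists only of 0's. Write y = 0^k, 1 ≤ k ≤ p.
Since 1 ≤ k ≤ p, k divides p!; set t = 1 + p!/k. Then xy^t z has p + (p!/k)·k = p + p! copies of 0. Now the 0-count is p+p! and (1-count)+1 = (p+p!-1)+1 = p+p!, so i ≠ j+1 fails. So xy^t z = 0^{p+p!} 1^{p+p!-1} ∉ L.
This is a contradiction; hence L is not regular.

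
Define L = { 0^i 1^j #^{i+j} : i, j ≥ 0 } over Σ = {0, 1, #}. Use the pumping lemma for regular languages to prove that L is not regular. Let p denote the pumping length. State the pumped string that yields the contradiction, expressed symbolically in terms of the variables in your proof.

Toward a contradiction, assume L is regular with pumping length p.
Take w = 0^p 1^p #^{2p} ∈ L (with i=j=p, i+j=2p), |w| = 4p ≥ p.
Write w = xyz as guaranteed by the lemma, with |xy| ≤ p and |y| ≥ 1.
Because |xy| ≤ p and w begins with p copies of 0, we have y = 0^k with 1 ≤ k ≤ p.
Consider xy^2z = 0^{p+k} 1^p #^{2p}. Now the 0- and 1-counts sum to 2p+k, but the #-count is 2p ≠ 2p+k. So xy^2z ∉ L.
This contradicts the pumping lemma, so L is not regular.

0^{p+k} 1^p #^{2p}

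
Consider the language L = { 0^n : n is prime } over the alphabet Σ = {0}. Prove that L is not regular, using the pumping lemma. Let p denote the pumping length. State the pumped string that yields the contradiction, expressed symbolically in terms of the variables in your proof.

0^{q(1+k)}

Assume L is regular; let p be its pumping constant.
Let q be a prime with q ≥ p+2 (infinitely many primes exist), and take w = 0^q ∈ L with |w| = q ≥ p.
Write w = xyz as guaranteed by the lemma, with |xy| ≤ p and |y| ≥ 1.
Then y = 0^k for some k with 1 ≤ k ≤ p.
Since 1 ≤ k ≤ p, |xz| = q-k. Pump with i = q+1: |xy^{q+1}z| = (q-k)+(q+1)k = q+qk = q(1+k), which is composite (both factors ≥ 2). So xy^{q+1}z = 0^{q(1+k)} ∉ L.
Contradiction. Therefore L is not regular.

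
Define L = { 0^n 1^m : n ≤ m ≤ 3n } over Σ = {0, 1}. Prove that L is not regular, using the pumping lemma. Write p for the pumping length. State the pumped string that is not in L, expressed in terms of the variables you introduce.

0^{p+k} 1^p

Assume L is regular; let p be its pumping constant.
Take w = 0^p 1^p ∈ L (since p ≤ p ≤ 3p), with |w| = 2p ≥ p.
By the pumping lemma, w = xyz with |xy| ≤ p and y is nonempty.
Since the first p symbols of w are all 0's and |xy| ≤ p, y lies entirely in the leading 0-block: y = 0^k for some k with 1 ≤ k ≤ p.
Pump with i = 2: xy^2z = 0^{p+k} 1^p. Now n = p+k > p = m, so the condition n ≤ m fails. Thus xy^2z ∉ L.
This contradicts the pumping lemma, so L is not regular.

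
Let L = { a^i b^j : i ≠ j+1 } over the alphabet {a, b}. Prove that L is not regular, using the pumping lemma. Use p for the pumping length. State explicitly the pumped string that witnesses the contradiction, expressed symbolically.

Suppose for contradiction that L is regular, and let p be the pumping length.
Choose w = a^p b^{p+p!-1}. Since p ≠ (p+p!-1)+1 = p+p!, w ∈ L; and |w| ≥ p.
Write w = xyz as guaranteed by the lemma, with |xy| ≤ p and |y| > 0.
Because |xy| ≤ p and w begins with p copies of a, we have y = a^k with 1 ≤ k ≤ p.
Since 1 ≤ k ≤ p, k divides p!; set t = 1 + p!/k. Then xy^t z has p + (p!/k)·k = p + p! copies of a. Now the a-count is p+p! and (b-count)+1 = (p+p!-1)+1 = p+p!, so i ≠ j+1 fails. So xy^t z = a^{p+p!} b^{p+p!-1} ∉ L.
This is a contradiction; hence L is not regular.

a^{p+p!} b^{p+p!-1}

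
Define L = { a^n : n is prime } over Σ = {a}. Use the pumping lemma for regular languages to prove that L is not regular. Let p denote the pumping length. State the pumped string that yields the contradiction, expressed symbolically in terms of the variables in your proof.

a^{q(1+k)}

Suppose for contradiction that L is regular, and let p be the pumping length.
Let q be a prime with q ≥ p+2 (infinitely many primes exist), and take w = a^q ∈ L with |w| = q ≥ p.
By the pumping lemma, w = xyz with |xy| ≤ p and |y| > 0.
Then y = a^k for some k with 1 ≤ k ≤ p.
Since 1 ≤ k ≤ p, |xz| = q-k. Pump with i = q+1: |xy^{q+1}z| = (q-k)+(q+1)k = q+qk = q(1+k), which is composite (both factors ≥ 2). So xy^{q+1}z = a^{q(1+k)} ∉ L.
Contradiction. Therefore L is not regular.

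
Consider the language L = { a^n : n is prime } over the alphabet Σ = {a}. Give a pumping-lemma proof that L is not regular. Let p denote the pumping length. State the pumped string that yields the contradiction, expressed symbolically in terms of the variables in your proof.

a^{q(1+k)}

Toward a contradiction, assume L is regular with pumping length p.
Let q be a prime with q ≥ p+2 (infinitely many primes exist), and take w = a^q ∈ L with |w| = q ≥ p.
Write w = xyz as guaranteed by the lemma, with |xy| ≤ p and |y| ≥ 1.
Then y = a^k for some k with 1 ≤ k ≤ p.
Since 1 ≤ k ≤ p, |xz| = q-k. Pump with i = q+1: |xy^{q+1}z| = (q-k)+(q+1)k = q+qk = q(1+k), which is composite (both factors ≥ 2). So xy^{q+1}z = a^{q(1+k)} ∉ L.
Contradiction. Therefore L is not regular.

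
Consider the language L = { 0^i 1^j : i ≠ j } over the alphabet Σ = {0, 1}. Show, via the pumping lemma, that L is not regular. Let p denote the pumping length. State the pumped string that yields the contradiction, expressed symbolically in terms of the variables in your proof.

0^{p+p!} 1^{p+p!}

Suppose for contradiction that L is regular, and let p be the pumping length.
Choose w = 0^p 1^{p+p!}. Since p ≠ p+p!, w ∈ L; and |w| ≥ p.
By the pumping lemma, w = xyz with |xy| ≤ p and |y| ≥ 1.
Because |xy| ≤ p and w begins with p copies of 0, we have y = 0^k with 1 ≤ k ≤ p.
Since 1 ≤ k ≤ p, k divides p!; set t = 1 + p!/k. Then xy^t z has p + (p!/k)·k = p + p! copies of 0. Now the 0-count equals the 1-count, so i ≠ j fails. So xy^t z = 0^{p+p!} 1^{p+p!} ∉ L.
Contradiction. Therefore L is not regular.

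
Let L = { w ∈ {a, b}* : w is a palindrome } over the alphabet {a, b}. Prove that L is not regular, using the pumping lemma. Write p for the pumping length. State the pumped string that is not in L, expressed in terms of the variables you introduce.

a^{p+k} b a^p

Suppose for contradiction that L is regular, and let p be the pumping length.
Take w = a^p b a^p, a palindrome of length 2p+1 ≥ p.
Write w = xyz as guaranteed by the lemma, with |xy| ≤ p and y is nonempty.
The first p characters of w are a's, so xy (and hence y) consists only of a's. Write y = a^k, 1 ≤ k ≤ p.
Pump with i = 2: xy^2z = a^{p+k} b a^p. Its reverse is a^p b a^{p+k}, which differs from xy^2z since k ≥ 1. So xy^2z is not a palindrome and xy^2z ∉ L.
This is a contradiction; hence L is not regular.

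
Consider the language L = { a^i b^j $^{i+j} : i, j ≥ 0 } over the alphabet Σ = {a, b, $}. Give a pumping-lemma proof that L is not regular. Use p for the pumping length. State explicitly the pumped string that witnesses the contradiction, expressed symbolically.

Suppose for contradiction that L is regular, and let p be the pumping length.
Take w = a^p b^p $^{2p} ∈ L (with i=j=p, i+j=2p), |w| = 4p ≥ p.
The pumping lemma gives a decomposition w = xyz where |xy| ≤ p and |y| ≥ 1.
The first p characters of w are a's, so xy (and hence y) consists only of a's. Write y = a^k, 1 ≤ k ≤ p.
Consider xy^2z = a^{p+k} b^p $^{2p}. Now the a- and b-counts sum to 2p+k, but the $-count is 2p ≠ 2p+k. So xy^2z ∉ L.
This contradicts the pumping lemma, so L is not regular.

a^{p+k} b^p $^{2p}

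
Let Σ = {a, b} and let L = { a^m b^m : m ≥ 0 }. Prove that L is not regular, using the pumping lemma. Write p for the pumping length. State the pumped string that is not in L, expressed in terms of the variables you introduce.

Assume L is regular. Let p be the pumping length given by the pumping lemma.
Choose w = a^p b^p, which is in L with |w| = 2p ≥ p.
Write w = xyz as guaranteed by the lemma, with |xy| ≤ p and |y| ≥ 1.
Because |xy| ≤ p and w begins with p copies of a, we have y = a^k with 1 ≤ k ≤ p.
Pump with i = 2: xy^2z = a^{p+k} b^p. For this to lie in L we would need p = p+k, which forces k = 0. But k ≥ 1, so xy^2z ∉ L.
This is a contradiction; hence L is not regular.

a^{p+k} b^p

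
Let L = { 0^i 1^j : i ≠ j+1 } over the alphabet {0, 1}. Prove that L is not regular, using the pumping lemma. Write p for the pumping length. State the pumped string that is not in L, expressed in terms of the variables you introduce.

Assume L is regular. Let p be the pumping length given by the pumping lemma.
Choose w = 0^p 1^{p+p!-1}. Since p ≠ (p+p!-1)+1 = p+p!, w ∈ L; and |w| ≥ p.
Write w = xyz as guaranteed by the lemma, with |xy| ≤ p and |y| ≥ 1.
The first p characters of w are 0's, so xy (and hence y) consists only of 0's. Write y = 0^k, 1 ≤ k ≤ p.
Since 1 ≤ k ≤ p, k divides p!; set t = 1 + p!/k. Then xy^t z has p + (p!/k)·k = p + p! copies of 0. Now the 0-count is p+p! and (1-count)+1 = (p+p!-1)+1 = p+p!, so i ≠ j+1 fails. So xy^t z = 0^{p+p!} 1^{p+p!-1} ∉ L.
This contradicts the pumping lemma, so L is not regular.

0^{p+p!} 1^{p+p!-1}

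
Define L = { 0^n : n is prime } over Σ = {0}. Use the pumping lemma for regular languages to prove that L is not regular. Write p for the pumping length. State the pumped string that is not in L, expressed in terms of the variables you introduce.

Suppose for contradiction that L is regular, and let p be the pumping length.
Let q be a prime with q ≥ p+2 (infinitely many primes exist), and take w = 0^q ∈ L with |w| = q ≥ p.
Write w = xyz as guaranteed by the lemma, with |xy| ≤ p and y is nonempty.
Then y = 0^k for some k with 1 ≤ k ≤ p.
Since 1 ≤ k ≤ p, |xz| = q-k. Pump with i = q+1: |xy^{q+1}z| = (q-k)+(q+1)k = q+qk = q(1+k), which is composite (both factors ≥ 2). So xy^{q+1}z = 0^{q(1+k)} ∉ L.
Contradiction. Therefore L is not regular.

0^{q(1+k)}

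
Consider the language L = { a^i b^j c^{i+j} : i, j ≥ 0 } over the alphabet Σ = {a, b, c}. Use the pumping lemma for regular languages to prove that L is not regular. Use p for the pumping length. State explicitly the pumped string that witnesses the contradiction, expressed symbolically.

a^{p+k} b^p c^{2p}

Assume L is regular; let p be its pumping constant.
Take w = a^p b^p c^{2p} ∈ L (with i=j=p, i+j=2p), |w| = 4p ≥ p.
Write w = xyz as guaranteed by the lemma, with |xy| ≤ p and y is nonempty.
Since the first p symbols of w are all a's and |xy| ≤ p, y lies entirely in the leading a-block: y = a^k for some k with 1 ≤ k ≤ p.
Consider xy^2z = a^{p+k} b^p c^{2p}. Now the a- and b-counts sum to 2p+k, but the c-count is 2p ≠ 2p+k. So xy^2z ∉ L.
This is a contradiction; hence L is not regular.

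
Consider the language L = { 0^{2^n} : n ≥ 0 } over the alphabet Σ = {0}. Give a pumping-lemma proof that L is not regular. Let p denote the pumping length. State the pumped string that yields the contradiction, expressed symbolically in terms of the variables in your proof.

0^{2^p+k}

Suppose for contradiction that L is regular, and let p be the pumping length.
Take w = 0^{2^p} ∈ L with |w| = 2^p ≥ p.
Write w = xyz as guaranteed by the lemma, with |xy| ≤ p and |y| ≥ 1.
Then y = 0^k for some k with 1 ≤ k ≤ p.
Pump with i = 2: xy^2z = 0^{2^p+k}. Since 1 ≤ k ≤ p < 2^p, we have 2^p < 2^p+k < 2^{p+1}, so 2^p+k is not a power of 2. So xy^2z ∉ L.
Contradiction. Therefore L is not regular.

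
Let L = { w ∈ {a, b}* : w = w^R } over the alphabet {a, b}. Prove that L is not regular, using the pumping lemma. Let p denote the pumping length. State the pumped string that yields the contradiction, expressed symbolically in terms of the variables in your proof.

Assume L is regular; let p be its pumping constant.
Take w = a^p b a^p, a palindrome of length 2p+1 ≥ p.
The pumping lemma gives a decomposition w = xyz where |xy| ≤ p and |y| ≥ 1.
The first p characters of w are a's, so xy (and hence y) consists only of a's. Write y = a^k, 1 ≤ k ≤ p.
Pump with i = 2: xy^2z = a^{p+k} b a^p. Its reverse is a^p b a^{p+k}, which differs from xy^2z since k ≥ 1. So xy^2z is not a palindrome and xy^2z ∉ L.
This contradicts the pumping lemma, so L is not regular.

a^{p+k} b a^p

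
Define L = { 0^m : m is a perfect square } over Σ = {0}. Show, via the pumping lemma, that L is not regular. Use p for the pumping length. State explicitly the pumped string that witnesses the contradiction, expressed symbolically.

0^{p²+k}

Assume L is regular; let p be its pumping constant.
Take w = 0^{p²} ∈ L with |w| = p² ≥ p.
Write w = xyz as guaranteed by the lemma, with |xy| ≤ p and |y| ≥ 1.
Then y = 0^k for some k with 1 ≤ k ≤ p.
Pump with i = 2: xy^2z = 0^{p²+k}. Since 1 ≤ k ≤ p, p² < p²+k ≤ p²+p < (p+1)², so p²+k lies strictly between consecutive squares and is not a perfect square. So xy^2z ∉ L.
Contradiction. Therefore L is not regular.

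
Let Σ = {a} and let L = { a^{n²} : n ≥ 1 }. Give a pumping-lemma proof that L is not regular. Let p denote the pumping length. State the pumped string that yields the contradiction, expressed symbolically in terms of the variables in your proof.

a^{p²+k}

Suppose for contradiction that L is regular, and let p be the pumping length.
Take w = a^{p²} ∈ L with |w| = p² ≥ p.
By the pumping lemma, w = xyz with |xy| ≤ p and |y| > 0.
Then y = a^k for some k with 1 ≤ k ≤ p.
Pump with i = 2: xy^2z = a^{p²+k}. Since 1 ≤ k ≤ p, p² < p²+k ≤ p²+p < (p+1)², so p²+k lies strictly between consecutive squares and is not a perfect square. So xy^2z ∉ L.
Contradiction. Therefore L is not regular.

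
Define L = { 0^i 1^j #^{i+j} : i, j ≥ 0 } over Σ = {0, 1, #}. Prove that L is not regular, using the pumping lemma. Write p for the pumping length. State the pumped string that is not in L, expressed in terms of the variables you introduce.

Suppose for contradiction that L is regular, and let p be the pumping length.
Take w = 0^p 1^p #^{2p} ∈ L (with i=j=p, i+j=2p), |w| = 4p ≥ p.
The pumping lemma gives a decomposition w = xyz where |xy| ≤ p and |y| > 0.
Because |xy| ≤ p and w begins with p copies of 0, we have y = 0^k with 1 ≤ k ≤ p.
Consider xy^2z = 0^{p+k} 1^p #^{2p}. Now the 0- and 1-counts sum to 2p+k, but the #-count is 2p ≠ 2p+k. So xy^2z ∉ L.
Contradiction. Therefore L is not regular.

0^{p+k} 1^p #^{2p}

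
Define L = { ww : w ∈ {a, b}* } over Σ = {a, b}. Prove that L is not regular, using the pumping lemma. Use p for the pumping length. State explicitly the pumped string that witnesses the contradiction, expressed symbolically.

Toward a contradiction, assume L is regular with pumping length p.
Take w = a^p b^p a^p b^p = uu where u = a^pb^p; then w ∈ L and |w| = 4p ≥ p.
Write w = xyz as guaranteed by the lemma, with |xy| ≤ p and y is nonempty.
The first p characters of w are a's, so xy (and hence y) consists only of a's. Write y = a^k, 1 ≤ k ≤ p.
Pump with i = 2: xy^2z = a^{p+k} b^p a^p b^p, of length 4p+k. Suppose this equals vv. The string starts with a and ends with b, so v does too; thus the boundary between the two copies of v is a b→a transition. There is exactly one such transition, at position 2p+k, so |v| = 2p+k and |vv| = 4p+2k ≠ 4p+k since k ≥ 1. So xy^2z ∉ L.
Contradiction. Therefore L is not regular.

a^{p+k} b^p a^p b^p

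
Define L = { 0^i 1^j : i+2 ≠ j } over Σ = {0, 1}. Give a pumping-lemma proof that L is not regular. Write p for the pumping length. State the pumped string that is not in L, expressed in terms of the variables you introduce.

0^{p+p!} 1^{p+p!+2}

Assume L is regular; let p be its pumping constant.
Choose w = 0^p 1^{p+p!+2}. Since p ≠ (p+p!+2)-2 = p+p!, w ∈ L; and |w| ≥ p.
The pumping lemma gives a decomposition w = xyz where |xy| ≤ p and |y| > 0.
The first p characters of w are 0's, so xy (and hence y) consists only of 0's. Write y = 0^k, 1 ≤ k ≤ p.
Since 1 ≤ k ≤ p, k divides p!; set t = 1 + p!/k. Then xy^t z has p + (p!/k)·k = p + p! copies of 0. Now the 0-count is p+p! and (1-count)-2 = (p+p!+2)-2 = p+p!, so i+2 ≠ j fails. So xy^t z = 0^{p+p!} 1^{p+p!+2} ∉ L.
Contradiction. Therefore L is not regular.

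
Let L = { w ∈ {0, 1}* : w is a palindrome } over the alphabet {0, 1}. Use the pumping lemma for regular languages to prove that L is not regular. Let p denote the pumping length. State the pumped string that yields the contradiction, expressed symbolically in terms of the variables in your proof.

0^{p+k} 1 0^p

Toward a contradiction, assume L is regular with pumping length p.
Take w = 0^p 1 0^p, a palindrome of length 2p+1 ≥ p.
The pumping lemma gives a decomposition w = xyz where |xy| ≤ p and |y| > 0.
The first p characters of w are 0's, so xy (and hence y) consists only of 0's. Write y = 0^k, 1 ≤ k ≤ p.
Pump with i = 2: xy^2z = 0^{p+k} 1 0^p. Its reverse is 0^p 1 0^{p+k}, which differs from xy^2z since k ≥ 1. So xy^2z is not a palindrome and xy^2z ∉ L.
This is a contradiction; hence L is not regular.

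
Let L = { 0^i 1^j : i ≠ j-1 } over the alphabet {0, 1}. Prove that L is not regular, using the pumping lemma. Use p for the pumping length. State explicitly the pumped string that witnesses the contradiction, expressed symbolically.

Toward a contradiction, assume L is regular with pumping length p.
Choose w = 0^p 1^{p+p!+1}. Since p ≠ (p+p!+1)-1 = p+p!, w ∈ L; and |w| ≥ p.
The pumping lemma gives a decomposition w = xyz where |xy| ≤ p and |y| ≥ 1.
The first p characters of w are 0's, so xy (and hence y) consists only of 0's. Write y = 0^k, 1 ≤ k ≤ p.
Since 1 ≤ k ≤ p, k divides p!; set t = 1 + p!/k. Then xy^t z has p + (p!/k)·k = p + p! copies of 0. Now the 0-count is p+p! and (1-count)-1 = (p+p!+1)-1 = p+p!, so i ≠ j-1 fails. So xy^t z = 0^{p+p!} 1^{p+p!+1} ∉ L.
This is a contradiction; hence L is not regular.

0^{p+p!} 1^{p+p!+1}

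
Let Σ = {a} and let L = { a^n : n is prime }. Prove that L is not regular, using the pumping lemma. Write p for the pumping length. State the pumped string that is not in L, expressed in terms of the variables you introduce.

Assume L is regular. Let p be the pumping length given by the pumping lemma.
Let q be a prime with q ≥ p+2 (infinitely many primes exist), and take w = a^q ∈ L with |w| = q ≥ p.
The pumping lemma gives a decomposition w = xyz where |xy| ≤ p and y is nonempty.
Then y = a^k for some k with 1 ≤ k ≤ p.
Since 1 ≤ k ≤ p, |xz| = q-k. Pump with i = q+1: |xy^{q+1}z| = (q-k)+(q+1)k = q+qk = q(1+k), which is composite (both factors ≥ 2). So xy^{q+1}z = a^{q(1+k)} ∉ L.
This is a contradiction; hence L is not regular.

a^{q(1+k)}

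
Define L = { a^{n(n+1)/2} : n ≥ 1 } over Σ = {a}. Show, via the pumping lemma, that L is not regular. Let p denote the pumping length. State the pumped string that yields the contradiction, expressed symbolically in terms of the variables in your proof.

a^{p(p+1)/2+k}

Toward a contradiction, assume L is regular with pumping length p.
Take w = a^{p(p+1)/2} ∈ L with |w| = p(p+1)/2 ≥ p.
By the pumping lemma, w = xyz with |xy| ≤ p and |y| > 0.
Then y = a^k for some k with 1 ≤ k ≤ p.
Pump with i = 2: xy^2z = a^{p(p+1)/2+k}. Since 1 ≤ k ≤ p, p(p+1)/2 < p(p+1)/2+k ≤ p(p+1)/2+p < (p+1)(p+2)/2, so p(p+1)/2+k is strictly between consecutive triangular numbers. So xy^2z ∉ L.
This is a contradiction; hence L is not regular.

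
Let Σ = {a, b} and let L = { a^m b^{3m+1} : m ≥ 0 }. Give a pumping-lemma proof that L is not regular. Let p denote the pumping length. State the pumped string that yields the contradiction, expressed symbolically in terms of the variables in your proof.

a^{p+k} b^{3p+1}

Suppose for contradiction that L is regular, and let p be the pumping length.
Let w = a^p b^{3p+1} ∈ L; note |w| = 4p+1 ≥ p.
The pumping lemma gives a decomposition w = xyz where |xy| ≤ p and |y| > 0.
Since the first p symbols of w are all a's and |xy| ≤ p, y lies entirely in the leading a-block: y = a^k for some k with 1 ≤ k ≤ p.
Pump with i = 2: xy^2z = a^{p+k} b^{3p+1}. For this to lie in L we would need 3p+1 = 3(p+k)+1, which forces k = 0. But k ≥ 1, so xy^2z ∉ L.
Contradiction. Therefore L is not regular.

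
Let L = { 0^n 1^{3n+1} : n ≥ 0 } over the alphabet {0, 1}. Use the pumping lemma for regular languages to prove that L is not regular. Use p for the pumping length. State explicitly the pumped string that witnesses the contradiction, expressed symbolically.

Toward a contradiction, assume L is regular with pumping length p.
Let w = 0^p 1^{3p+1} ∈ L; note |w| = 4p+1 ≥ p.
Write w = xyz as guaranteed by the lemma, with |xy| ≤ p and |y| ≥ 1.
Since the first p symbols of w are all 0's and |xy| ≤ p, y lies entirely in the leading 0-block: y = 0^k for some k with 1 ≤ k ≤ p.
Pump with i = 2: xy^2z = 0^{p+k} 1^{3p+1}. For this to lie in L we would need 3p+1 = 3(p+k)+1, which forces k = 0. But k ≥ 1, so xy^2z ∉ L.
Contradiction. Therefore L is not regular.

0^{p+k} 1^{3p+1}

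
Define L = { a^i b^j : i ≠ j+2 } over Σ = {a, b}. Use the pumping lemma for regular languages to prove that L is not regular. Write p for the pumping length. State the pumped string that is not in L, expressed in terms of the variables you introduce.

a^{p+p!} b^{p+p!-2}

Assume L is regular. Let p be the pumping length given by the pumping lemma.
Choose w = a^p b^{p+p!-2}. Since p ≠ (p+p!-2)+2 = p+p!, w ∈ L; and |w| ≥ p.
The pumping lemma gives a decomposition w = xyz where |xy| ≤ p and y is nonempty.
Since the first p symbols of w are all a's and |xy| ≤ p, y lies entirely in the leading a-block: y = a^k for some k with 1 ≤ k ≤ p.
Since 1 ≤ k ≤ p, k divides p!; set t = 1 + p!/k. Then xy^t z has p + (p!/k)·k = p + p! copies of a. Now the a-count is p+p! and (b-count)+2 = (p+p!-2)+2 = p+p!, so i ≠ j+2 fails. So xy^t z = a^{p+p!} b^{p+p!-2} ∉ L.
This is a contradiction; hence L is not regular.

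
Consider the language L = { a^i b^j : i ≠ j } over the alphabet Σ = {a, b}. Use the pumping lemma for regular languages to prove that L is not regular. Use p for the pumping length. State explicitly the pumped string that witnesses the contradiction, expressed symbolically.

a^{p+p!} b^{p+p!}

Assume L is regular; let p be its pumping constant.
Choose w = a^p b^{p+p!}. Since p ≠ p+p!, w ∈ L; and |w| ≥ p.
By the pumping lemma, w = xyz with |xy| ≤ p and |y| > 0.
The first p characters of w are a's, so xy (and hence y) consists only of a's. Write y = a^k, 1 ≤ k ≤ p.
Since 1 ≤ k ≤ p, k divides p!; set t = 1 + p!/k. Then xy^t z has p + (p!/k)·k = p + p! copies of a. Now the a-count equals the b-count, so i ≠ j fails. So xy^t z = a^{p+p!} b^{p+p!} ∉ L.
This is a contradiction; hence L is not regular.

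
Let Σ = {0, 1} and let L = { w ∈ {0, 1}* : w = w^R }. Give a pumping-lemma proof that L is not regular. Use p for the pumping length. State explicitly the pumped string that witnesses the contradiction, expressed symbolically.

0^{p+k} 1 0^p

Toward a contradiction, assume L is regular with pumping length p.
Take w = 0^p 1 0^p, a palindrome of length 2p+1 ≥ p.
By the pumping lemma, w = xyz with |xy| ≤ p and y is nonempty.
Since the first p symbols of w are all 0's and |xy| ≤ p, y lies entirely in the leading 0-block: y = 0^k for some k with 1 ≤ k ≤ p.
Pump with i = 2: xy^2z = 0^{p+k} 1 0^p. Its reverse is 0^p 1 0^{p+k}, which differs from xy^2z since k ≥ 1. So xy^2z is not a palindrome and xy^2z ∉ L.
Contradiction. Therefore L is not regular.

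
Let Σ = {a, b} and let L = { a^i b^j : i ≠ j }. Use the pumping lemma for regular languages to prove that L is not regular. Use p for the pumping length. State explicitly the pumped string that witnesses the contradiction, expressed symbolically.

a^{p+p!} b^{p+p!}

Assume L is regular. Let p be the pumping length given by the pumping lemma.
Choose w = a^p b^{p+p!}. Since p ≠ p+p!, w ∈ L; and |w| ≥ p.
The pumping lemma gives a decomposition w = xyz where |xy| ≤ p and |y| ≥ 1.
The first p characters of w are a's, so xy (and hence y) consists only of a's. Write y = a^k, 1 ≤ k ≤ p.
Since 1 ≤ k ≤ p, k divides p!; set t = 1 + p!/k. Then xy^t z has p + (p!/k)·k = p + p! copies of a. Now the a-count equals the b-count, so i ≠ j fails. So xy^t z = a^{p+p!} b^{p+p!} ∉ L.
This contradicts the pumping lemma, so L is not regular.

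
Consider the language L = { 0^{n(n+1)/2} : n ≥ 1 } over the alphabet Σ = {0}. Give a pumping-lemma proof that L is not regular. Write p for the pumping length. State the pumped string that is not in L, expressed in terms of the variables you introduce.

Toward a contradiction, assume L is regular with pumping length p.
Take w = 0^{p(p+1)/2} ∈ L with |w| = p(p+1)/2 ≥ p.
By the pumping lemma, w = xyz with |xy| ≤ p and |y| > 0.
Then y = 0^k for some k with 1 ≤ k ≤ p.
Pump with i = 2: xy^2z = 0^{p(p+1)/2+k}. Since 1 ≤ k ≤ p, p(p+1)/2 < p(p+1)/2+k ≤ p(p+1)/2+p < (p+1)(p+2)/2, so p(p+1)/2+k is strictly between consecutive triangular numbers. So xy^2z ∉ L.
This is a contradiction; hence L is not regular.

0^{p(p+1)/2+k}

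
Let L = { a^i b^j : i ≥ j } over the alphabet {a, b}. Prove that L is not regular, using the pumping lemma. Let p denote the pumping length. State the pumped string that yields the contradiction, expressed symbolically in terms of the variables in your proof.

a^{p-k} b^p

Assume L is regular; let p be its pumping constant.
Choose w = a^p b^p ∈ L, with |w| = 2p ≥ p.
The pumping lemma gives a decomposition w = xyz where |xy| ≤ p and |y| > 0.
Because |xy| ≤ p and w begins with p copies of a, we have y = a^k with 1 ≤ k ≤ p.
Consider xy^0z = xz = a^{p-k} b^p. Since k ≥ 1, the a-count p-k is less than p, so i ≥ j fails; thus xz ∉ L.
Contradiction. Therefore L is not regular.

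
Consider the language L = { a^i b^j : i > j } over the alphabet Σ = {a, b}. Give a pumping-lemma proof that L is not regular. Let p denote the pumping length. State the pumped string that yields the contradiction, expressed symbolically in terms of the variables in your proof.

Toward a contradiction, assume L is regular with pumping length p.
Choose w = a^{p+1} b^p ∈ L, with |w| = 2p+1 ≥ p.
By the pumping lemma, w = xyz with |xy| ≤ p and |y| ≥ 1.
Because |xy| ≤ p and w begins with p copies of a, we have y = a^k with 1 ≤ k ≤ p.
Consider xy^0z = xz = a^{p+1-k} b^p. Since k ≥ 1, the a-count p+1-k is at most p, so i > j fails; thus xz ∉ L.
Contradiction. Therefore L is not regular.

a^{p+1-k} b^p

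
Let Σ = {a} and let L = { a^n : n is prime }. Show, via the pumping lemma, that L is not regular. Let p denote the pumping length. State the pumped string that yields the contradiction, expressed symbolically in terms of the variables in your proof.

a^{q(1+k)}

Assume L is regular. Let p be the pumping length given by the pumping lemma.
Let q be a prime with q ≥ p+2 (infinitely many primes exist), and take w = a^q ∈ L with |w| = q ≥ p.
By the pumping lemma, w = xyz with |xy| ≤ p and |y| ≥ 1.
Then y = a^k for some k with 1 ≤ k ≤ p.
Since 1 ≤ k ≤ p, |xz| = q-k. Pump with i = q+1: |xy^{q+1}z| = (q-k)+(q+1)k = q+qk = q(1+k), which is composite (both factors ≥ 2). So xy^{q+1}z = a^{q(1+k)} ∉ L.
Contradiction. Therefore L is not regular.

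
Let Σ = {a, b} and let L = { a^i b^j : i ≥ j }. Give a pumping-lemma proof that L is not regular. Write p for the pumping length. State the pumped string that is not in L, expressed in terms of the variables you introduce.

Assume L is regular; let p be its pumping constant.
Choose w = a^p b^p ∈ L, with |w| = 2p ≥ p.
By the pumping lemma, w = xyz with |xy| ≤ p and y is nonempty.
Since the first p symbols of w are all a's and |xy| ≤ p, y lies entirely in the leading a-block: y = a^k for some k with 1 ≤ k ≤ p.
Consider xy^0z = xz = a^{p-k} b^p. Since k ≥ 1, the a-count p-k is less than p, so i ≥ j fails; thus xz ∉ L.
This is a contradiction; hence L is not regular.

a^{p-k} b^p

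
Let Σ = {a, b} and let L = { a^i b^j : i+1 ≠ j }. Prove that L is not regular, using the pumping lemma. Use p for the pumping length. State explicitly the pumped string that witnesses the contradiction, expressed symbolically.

a^{p+p!} b^{p+p!+1}

Suppose for contradiction that L is regular, and let p be the pumping length.
Choose w = a^p b^{p+p!+1}. Since p ≠ (p+p!+1)-1 = p+p!, w ∈ L; and |w| ≥ p.
The pumping lemma gives a decomposition w = xyz where |xy| ≤ p and |y| ≥ 1.
Since the first p symbols of w are all a's and |xy| ≤ p, y lies entirely in the leading a-block: y = a^k for some k with 1 ≤ k ≤ p.
Since 1 ≤ k ≤ p, k divides p!; set t = 1 + p!/k. Then xy^t z has p + (p!/k)·k = p + p! copies of a. Now the a-count is p+p! and (b-count)-1 = (p+p!+1)-1 = p+p!, so i+1 ≠ j fails. So xy^t z = a^{p+p!} b^{p+p!+1} ∉ L.
This contradicts the pumping lemma, so L is not regular.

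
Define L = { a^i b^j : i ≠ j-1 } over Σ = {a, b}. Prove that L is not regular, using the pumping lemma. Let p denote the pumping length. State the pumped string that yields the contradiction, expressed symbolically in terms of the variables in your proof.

a^{p+p!} b^{p+p!+1}

Toward a contradiction, assume L is regular with pumping length p.
Choose w = a^p b^{p+p!+1}. Since p ≠ (p+p!+1)-1 = p+p!, w ∈ L; and |w| ≥ p.
The pumping lemma gives a decomposition w = xyz where |xy| ≤ p and |y| > 0.
The first p characters of w are a's, so xy (and hence y) consists only of a's. Write y = a^k, 1 ≤ k ≤ p.
Since 1 ≤ k ≤ p, k divides p!; set t = 1 + p!/k. Then xy^t z has p + (p!/k)·k = p + p! copies of a. Now the a-count is p+p! and (b-count)-1 = (p+p!+1)-1 = p+p!, so i ≠ j-1 fails. So xy^t z = a^{p+p!} b^{p+p!+1} ∉ L.
This is a contradiction; hence L is not regular.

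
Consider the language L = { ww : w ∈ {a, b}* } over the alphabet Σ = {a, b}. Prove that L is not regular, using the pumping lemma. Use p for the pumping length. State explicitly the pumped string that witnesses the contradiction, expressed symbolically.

Assume L is regular; let p be its pumping constant.
Take w = a^p b^p a^p b^p = uu where u = a^pb^p; then w ∈ L and |w| = 4p ≥ p.
By the pumping lemma, w = xyz with |xy| ≤ p and |y| ≥ 1.
Since the first p symbols of w are all a's and |xy| ≤ p, y lies entirely in the leading a-block: y = a^k for some k with 1 ≤ k ≤ p.
Pump with i = 2: xy^2z = a^{p+k} b^p a^p b^p, of length 4p+k. Suppose this equals vv. The string starts with a and ends with b, so v does too; thus the boundary between the two copies of v is a b→a transition. There is exactly one such transition, at position 2p+k, so |v| = 2p+k and |vv| = 4p+2k ≠ 4p+k since k ≥ 1. So xy^2z ∉ L.
Contradiction. Therefore L is not regular.

a^{p+k} b^p a^p b^p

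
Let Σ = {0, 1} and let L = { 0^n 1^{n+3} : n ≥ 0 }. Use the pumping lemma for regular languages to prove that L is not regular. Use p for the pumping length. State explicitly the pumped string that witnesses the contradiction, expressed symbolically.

Toward a contradiction, assume L is regular with pumping length p.
Choose w = 0^p 1^{p+3}, which is in L with |w| = 2p+3 ≥ p.
The pumping lemma gives a decomposition w = xyz where |xy| ≤ p and y is nonempty.
Since the first p symbols of w are all 0's and |xy| ≤ p, y lies entirely in the leading 0-block: y = 0^k for some k with 1 ≤ k ≤ p.
Pump with i = 2: xy^2z = 0^{p+k} 1^{p+3}. For this to lie in L we would need p+3 = (p+k)+3, which forces k = 0. But k ≥ 1, so xy^2z ∉ L.
This contradicts the pumping lemma, so L is not regular.

0^{p+k} 1^{p+3}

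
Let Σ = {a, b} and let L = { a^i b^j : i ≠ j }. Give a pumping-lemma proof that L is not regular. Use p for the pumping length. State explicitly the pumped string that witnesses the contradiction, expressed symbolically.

Assume L is regular; let p be its pumping constant.
Choose w = a^p b^{p+p!}. Since p ≠ p+p!, w ∈ L; and |w| ≥ p.
Write w = xyz as guaranteed by the lemma, with |xy| ≤ p and y is nonempty.
Because |xy| ≤ p and w begins with p copies of a, we have y = a^k with 1 ≤ k ≤ p.
Since 1 ≤ k ≤ p, k divides p!; set t = 1 + p!/k. Then xy^t z has p + (p!/k)·k = p + p! copies of a. Now the a-count equals the b-count, so i ≠ j fails. So xy^t z = a^{p+p!} b^{p+p!} ∉ L.
This is a contradiction; hence L is not regular.

a^{p+p!} b^{p+p!}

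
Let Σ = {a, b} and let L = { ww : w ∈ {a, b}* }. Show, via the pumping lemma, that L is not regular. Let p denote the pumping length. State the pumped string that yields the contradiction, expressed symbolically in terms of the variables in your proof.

a^{p+k} b^p a^p b^p

Assume L is regular; let p be its pumping constant.
Take w = a^p b^p a^p b^p = uu where u = a^pb^p; then w ∈ L and |w| = 4p ≥ p.
The pumping lemma gives a decomposition w = xyz where |xy| ≤ p and y is nonempty.
Because |xy| ≤ p and w begins with p copies of a, we have y = a^k with 1 ≤ k ≤ p.
Pump with i = 2: xy^2z = a^{p+k} b^p a^p b^p, of length 4p+k. Suppose this equals vv. The string starts with a and ends with b, so v does too; thus the boundary between the two copies of v is a b→a transition. There is exactly one such transition, at position 2p+k, so |v| = 2p+k and |vv| = 4p+2k ≠ 4p+k since k ≥ 1. So xy^2z ∉ L.
This contradicts the pumping lemma, so L is not regular.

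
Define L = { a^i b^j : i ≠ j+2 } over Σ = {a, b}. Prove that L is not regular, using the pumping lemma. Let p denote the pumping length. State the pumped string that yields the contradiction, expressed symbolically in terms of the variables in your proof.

Suppose for contradiction that L is regular, and let p be the pumping length.
Choose w = a^p b^{p+p!-2}. Since p ≠ (p+p!-2)+2 = p+p!, w ∈ L; and |w| ≥ p.
By the pumping lemma, w = xyz with |xy| ≤ p and |y| > 0.
Because |xy| ≤ p and w begins with p copies of a, we have y = a^k with 1 ≤ k ≤ p.
Since 1 ≤ k ≤ p, k divides p!; set t = 1 + p!/k. Then xy^t z has p + (p!/k)·k = p + p! copies of a. Now the a-count is p+p! and (b-count)+2 = (p+p!-2)+2 = p+p!, so i ≠ j+2 fails. So xy^t z = a^{p+p!} b^{p+p!-2} ∉ L.
Contradiction. Therefore L is not regular.

a^{p+p!} b^{p+p!-2}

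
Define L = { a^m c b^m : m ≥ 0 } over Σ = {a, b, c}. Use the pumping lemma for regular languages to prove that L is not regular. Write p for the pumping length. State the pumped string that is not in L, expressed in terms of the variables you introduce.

Suppose for contradiction that L is regular, and let p be the pumping length.
Take w = a^p c b^p ∈ L with |w| = 2p+1 ≥ p.
By the pumping lemma, w = xyz with |xy| ≤ p and |y| ≥ 1.
Because |xy| ≤ p and w begins with p copies of a, we have y = a^k with 1 ≤ k ≤ p.
Pump with i = 2: xy^2z = a^{p+k} c b^p, which would require p+k = p. But k ≥ 1, so xy^2z ∉ L.
Contradiction. Therefore L is not regular.

a^{p+k} c b^p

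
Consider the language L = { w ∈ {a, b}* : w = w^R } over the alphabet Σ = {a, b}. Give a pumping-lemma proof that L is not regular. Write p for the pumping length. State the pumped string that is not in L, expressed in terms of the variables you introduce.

Toward a contradiction, assume L is regular with pumping length p.
Take w = a^p b a^p, a palindrome of length 2p+1 ≥ p.
By the pumping lemma, w = xyz with |xy| ≤ p and |y| ≥ 1.
Because |xy| ≤ p and w begins with p copies of a, we have y = a^k with 1 ≤ k ≤ p.
Pump with i = 2: xy^2z = a^{p+k} b a^p. Its reverse is a^p b a^{p+k}, which differs from xy^2z since k ≥ 1. So xy^2z is not a palindrome and xy^2z ∉ L.
This is a contradiction; hence L is not regular.

a^{p+k} b a^p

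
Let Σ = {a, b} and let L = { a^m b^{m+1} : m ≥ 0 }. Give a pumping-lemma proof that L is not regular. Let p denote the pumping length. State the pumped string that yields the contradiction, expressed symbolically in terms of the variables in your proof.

a^{p+k} b^{p+1}

Assume L is regular; let p be its pumping constant.
Take w = a^p b^{p+1}. Then w ∈ L and |w| = 2p+1 ≥ p.
The pumping lemma gives a decomposition w = xyz where |xy| ≤ p and |y| ≥ 1.
The first p characters of w are a's, so xy (and hence y) consists only of a's. Write y = a^k, 1 ≤ k ≤ p.
Pump with i = 2: xy^2z = a^{p+k} b^{p+1}. For this to lie in L we would need p+1 = (p+k)+1, which forces k = 0. But k ≥ 1, so xy^2z ∉ L.
This contradicts the pumping lemma, so L is not regular.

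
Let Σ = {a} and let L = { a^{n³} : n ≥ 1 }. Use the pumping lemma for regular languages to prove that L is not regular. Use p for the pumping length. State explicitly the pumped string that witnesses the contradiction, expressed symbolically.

Suppose for contradiction that L is regular, and let p be the pumping length.
Take w = a^{p³} ∈ L with |w| = p³ ≥ p.
Write w = xyz as guaranteed by the lemma, with |xy| ≤ p and |y| ≥ 1.
Then y = a^k for some k with 1 ≤ k ≤ p.
Pump with i = 2: xy^2z = a^{p³+k}. Since 1 ≤ k ≤ p, p³ < p³+k ≤ p³+p < p³+3p²+3p+1 = (p+1)³, so p³+k is not a perfect cube. So xy^2z ∉ L.
This is a contradiction; hence L is not regular.

a^{p³+k}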